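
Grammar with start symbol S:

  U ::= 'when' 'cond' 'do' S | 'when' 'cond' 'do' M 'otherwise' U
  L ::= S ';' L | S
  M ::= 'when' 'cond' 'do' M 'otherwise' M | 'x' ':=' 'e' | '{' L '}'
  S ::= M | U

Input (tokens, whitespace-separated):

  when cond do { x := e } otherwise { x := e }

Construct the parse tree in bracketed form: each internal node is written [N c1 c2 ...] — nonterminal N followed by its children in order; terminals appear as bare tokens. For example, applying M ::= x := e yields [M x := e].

S
M
when cond do M otherwise M
when cond do { L } otherwise M
when cond do { S } otherwise M
when cond do { M } otherwise M
when cond do { x := e } otherwise M
when cond do { x := e } otherwise { L }
when cond do { x := e } otherwise { S }
when cond do { x := e } otherwise { M }
when cond do { x := e } otherwise { x := e }

[S [M when cond do [M { [L [S [M x := e]]] }] otherwise [M { [L [S [M x := e]]] }]]]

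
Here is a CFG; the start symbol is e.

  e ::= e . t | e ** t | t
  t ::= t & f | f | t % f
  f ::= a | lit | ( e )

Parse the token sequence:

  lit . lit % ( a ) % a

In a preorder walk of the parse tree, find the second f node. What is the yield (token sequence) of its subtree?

lit

[e [e [t [f lit]]] . [t [t [t [f lit]] % [f ( [e [t [f a]]] )]] % [f a]]]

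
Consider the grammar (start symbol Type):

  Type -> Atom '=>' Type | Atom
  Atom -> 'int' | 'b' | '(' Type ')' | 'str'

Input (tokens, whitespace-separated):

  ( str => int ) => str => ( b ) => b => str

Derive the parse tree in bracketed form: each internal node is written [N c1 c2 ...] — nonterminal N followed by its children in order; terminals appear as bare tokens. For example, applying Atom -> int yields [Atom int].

Type
Atom => Type
( Type ) => Type
( Atom => Type ) => Type
( str => Type ) => Type
( str => Atom ) => Type
( str => int ) => Type
( str => int ) => Atom => Type
( str => int ) => str => Type
( str => int ) => str => Atom => Type
( str => int ) => str => ( Type ) => Type
( str => int ) => str => ( Atom ) => Type
( str => int ) => str => ( b ) => Type
( str => int ) => str => ( b ) => Atom => Type
( str => int ) => str => ( b ) => b => Type
( str => int ) => str => ( b ) => b => Atom
( str => int ) => str => ( b ) => b => str

[Type [Atom ( [Type [Atom str] => [Type [Atom int]]] )] => [Type [Atom str] => [Type [Atom ( [Type [Atom b]] )] => [Type [Atom b] => [Type [Atom str]]]]]]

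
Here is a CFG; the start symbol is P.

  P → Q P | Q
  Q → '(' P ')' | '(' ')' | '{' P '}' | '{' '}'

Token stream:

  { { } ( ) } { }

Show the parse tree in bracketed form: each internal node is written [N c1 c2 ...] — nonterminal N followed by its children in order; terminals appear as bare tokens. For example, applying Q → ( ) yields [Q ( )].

P
Q P
{ P } P
{ Q P } P
{ { } P } P
{ { } Q } P
{ { } ( ) } P
{ { } ( ) } Q
{ { } ( ) } { }

[P [Q { [P [Q { }] [P [Q ( )]]] }] [P [Q { }]]]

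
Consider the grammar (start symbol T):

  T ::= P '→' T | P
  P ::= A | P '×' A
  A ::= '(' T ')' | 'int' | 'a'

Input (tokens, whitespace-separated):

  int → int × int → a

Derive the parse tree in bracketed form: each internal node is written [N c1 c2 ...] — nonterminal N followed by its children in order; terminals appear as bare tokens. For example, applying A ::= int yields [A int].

T
P → T
A → T
int → T
int → P → T
int → P × A → T
int → A × A → T
int → int × A → T
int → int × int → T
int → int × int → P
int → int × int → A
int → int × int → a

[T [P [A int]] → [T [P [P [A int]] × [A int]] → [T [P [A a]]]]]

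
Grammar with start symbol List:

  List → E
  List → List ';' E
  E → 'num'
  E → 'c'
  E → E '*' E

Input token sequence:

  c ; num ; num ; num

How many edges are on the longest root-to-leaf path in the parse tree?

[List [List [List [List [E c]] ; [E num]] ; [E num]] ; [E num]]

5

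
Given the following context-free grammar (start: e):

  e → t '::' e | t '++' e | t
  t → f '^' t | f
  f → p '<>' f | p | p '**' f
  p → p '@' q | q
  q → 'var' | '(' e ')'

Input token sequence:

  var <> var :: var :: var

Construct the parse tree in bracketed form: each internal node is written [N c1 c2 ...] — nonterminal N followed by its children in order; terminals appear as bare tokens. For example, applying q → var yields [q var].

e
t :: e
f :: e
p <> f :: e
q <> f :: e
var <> f :: e
var <> p :: e
var <> q :: e
var <> var :: e
var <> var :: t :: e
var <> var :: f :: e
var <> var :: p :: e
var <> var :: q :: e
var <> var :: var :: e
var <> var :: var :: t
var <> var :: var :: f
var <> var :: var :: p
var <> var :: var :: q
var <> var :: var :: var

[e [t [f [p [q var]] <> [f [p [q var]]]]] :: [e [t [f [p [q var]]]] :: [e [t [f [p [q var]]]]]]]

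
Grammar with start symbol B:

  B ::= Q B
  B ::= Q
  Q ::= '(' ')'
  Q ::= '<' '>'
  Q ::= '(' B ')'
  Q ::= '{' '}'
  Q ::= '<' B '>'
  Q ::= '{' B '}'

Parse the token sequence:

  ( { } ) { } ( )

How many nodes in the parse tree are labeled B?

[B [Q ( [B [Q { }]] )] [B [Q { }] [B [Q ( )]]]]

4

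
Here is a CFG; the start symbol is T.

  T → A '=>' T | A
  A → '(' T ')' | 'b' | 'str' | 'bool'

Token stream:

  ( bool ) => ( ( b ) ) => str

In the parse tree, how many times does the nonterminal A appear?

6

[T [A ( [T [A bool]] )] => [T [A ( [T [A ( [T [A b]] )]] )] => [T [A str]]]]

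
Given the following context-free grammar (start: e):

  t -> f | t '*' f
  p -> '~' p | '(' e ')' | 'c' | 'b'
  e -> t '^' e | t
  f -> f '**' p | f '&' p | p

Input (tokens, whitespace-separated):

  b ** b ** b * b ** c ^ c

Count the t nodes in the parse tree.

3

[e [t [t [f [f [f [p b]] ** [p b]] ** [p b]]] * [f [f [p b]] ** [p c]]] ^ [e [t [f [p c]]]]]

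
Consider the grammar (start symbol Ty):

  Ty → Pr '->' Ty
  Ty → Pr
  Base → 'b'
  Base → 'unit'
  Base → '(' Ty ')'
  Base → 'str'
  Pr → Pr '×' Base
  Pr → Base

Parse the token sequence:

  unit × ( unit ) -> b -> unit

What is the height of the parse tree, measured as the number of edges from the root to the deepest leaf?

[Ty [Pr [Pr [Base unit]] × [Base ( [Ty [Pr [Base unit]]] )]] -> [Ty [Pr [Base b]] -> [Ty [Pr [Base unit]]]]]

6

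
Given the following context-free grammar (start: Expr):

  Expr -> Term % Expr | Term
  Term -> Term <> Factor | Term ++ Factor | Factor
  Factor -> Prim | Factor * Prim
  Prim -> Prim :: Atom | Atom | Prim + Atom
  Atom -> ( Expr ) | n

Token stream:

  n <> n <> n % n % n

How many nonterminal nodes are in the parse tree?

23

[Expr [Term [Term [Term [Factor [Prim [Atom n]]]] <> [Factor [Prim [Atom n]]]] <> [Factor [Prim [Atom n]]]] % [Expr [Term [Factor [Prim [Atom n]]]] % [Expr [Term [Factor [Prim [Atom n]]]]]]]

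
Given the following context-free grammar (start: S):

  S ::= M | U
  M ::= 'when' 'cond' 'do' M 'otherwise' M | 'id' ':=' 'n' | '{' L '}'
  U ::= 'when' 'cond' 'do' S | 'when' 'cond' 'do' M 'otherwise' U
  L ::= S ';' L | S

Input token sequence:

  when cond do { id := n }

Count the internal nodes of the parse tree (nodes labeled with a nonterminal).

7

[S [U when cond do [S [M { [L [S [M id := n]]] }]]]]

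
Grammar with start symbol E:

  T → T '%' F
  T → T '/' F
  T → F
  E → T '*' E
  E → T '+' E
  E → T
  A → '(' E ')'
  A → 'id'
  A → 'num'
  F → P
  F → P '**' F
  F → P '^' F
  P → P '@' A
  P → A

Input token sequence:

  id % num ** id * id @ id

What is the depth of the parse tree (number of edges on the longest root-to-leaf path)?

7

[E [T [T [F [P [A id]]]] % [F [P [A num]] ** [F [P [A id]]]]] * [E [T [F [P [P [A id]] @ [A id]]]]]]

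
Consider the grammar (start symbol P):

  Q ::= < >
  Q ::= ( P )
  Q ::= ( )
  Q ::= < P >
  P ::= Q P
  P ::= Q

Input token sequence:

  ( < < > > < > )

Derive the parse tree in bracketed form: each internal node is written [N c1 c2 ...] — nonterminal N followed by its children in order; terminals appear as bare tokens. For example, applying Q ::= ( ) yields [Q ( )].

[P [Q ( [P [Q < [P [Q < >]] >] [P [Q < >]]] )]]

P
Q
( P )
( Q P )
( < P > P )
( < Q > P )
( < < > > P )
( < < > > Q )
( < < > > < > )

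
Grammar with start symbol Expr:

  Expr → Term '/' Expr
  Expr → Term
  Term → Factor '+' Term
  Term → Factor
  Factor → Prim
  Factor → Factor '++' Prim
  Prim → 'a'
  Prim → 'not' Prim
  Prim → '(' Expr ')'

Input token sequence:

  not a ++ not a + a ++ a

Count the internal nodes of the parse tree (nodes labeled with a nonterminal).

[Expr [Term [Factor [Factor [Prim not [Prim a]]] ++ [Prim not [Prim a]]] + [Term [Factor [Factor [Prim a]] ++ [Prim a]]]]]

13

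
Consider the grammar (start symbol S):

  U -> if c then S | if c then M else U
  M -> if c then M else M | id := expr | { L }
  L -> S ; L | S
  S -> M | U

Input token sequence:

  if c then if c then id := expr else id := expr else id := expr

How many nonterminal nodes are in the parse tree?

[S [M if c then [M if c then [M id := expr] else [M id := expr]] else [M id := expr]]]

6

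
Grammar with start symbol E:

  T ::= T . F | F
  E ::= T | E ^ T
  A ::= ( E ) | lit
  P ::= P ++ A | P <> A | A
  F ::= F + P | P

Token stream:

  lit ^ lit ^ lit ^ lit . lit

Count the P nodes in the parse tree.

5

[E [E [E [E [T [F [P [A lit]]]]] ^ [T [F [P [A lit]]]]] ^ [T [F [P [A lit]]]]] ^ [T [T [F [P [A lit]]]] . [F [P [A lit]]]]]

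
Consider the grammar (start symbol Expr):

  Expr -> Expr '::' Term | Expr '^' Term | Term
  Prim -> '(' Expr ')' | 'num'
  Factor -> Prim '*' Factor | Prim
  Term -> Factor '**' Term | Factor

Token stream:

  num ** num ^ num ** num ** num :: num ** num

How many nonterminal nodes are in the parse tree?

24

[Expr [Expr [Expr [Term [Factor [Prim num]] ** [Term [Factor [Prim num]]]]] ^ [Term [Factor [Prim num]] ** [Term [Factor [Prim num]] ** [Term [Factor [Prim num]]]]]] :: [Term [Factor [Prim num]] ** [Term [Factor [Prim num]]]]]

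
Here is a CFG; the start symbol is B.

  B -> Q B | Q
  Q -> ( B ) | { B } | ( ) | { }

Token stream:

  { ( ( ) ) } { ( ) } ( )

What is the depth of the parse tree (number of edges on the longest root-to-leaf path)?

[B [Q { [B [Q ( [B [Q ( )]] )]] }] [B [Q { [B [Q ( )]] }] [B [Q ( )]]]]

6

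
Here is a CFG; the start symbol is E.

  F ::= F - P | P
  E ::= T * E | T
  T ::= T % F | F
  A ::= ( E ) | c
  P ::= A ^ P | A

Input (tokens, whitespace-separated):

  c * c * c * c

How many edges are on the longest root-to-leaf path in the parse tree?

8

[E [T [F [P [A c]]]] * [E [T [F [P [A c]]]] * [E [T [F [P [A c]]]] * [E [T [F [P [A c]]]]]]]]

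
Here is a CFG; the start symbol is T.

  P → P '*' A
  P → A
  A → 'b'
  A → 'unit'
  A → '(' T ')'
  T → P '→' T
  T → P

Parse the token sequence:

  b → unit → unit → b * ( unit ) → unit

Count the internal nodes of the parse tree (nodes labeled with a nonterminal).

[T [P [A b]] → [T [P [A unit]] → [T [P [A unit]] → [T [P [P [A b]] * [A ( [T [P [A unit]]] )]] → [T [P [A unit]]]]]]]

20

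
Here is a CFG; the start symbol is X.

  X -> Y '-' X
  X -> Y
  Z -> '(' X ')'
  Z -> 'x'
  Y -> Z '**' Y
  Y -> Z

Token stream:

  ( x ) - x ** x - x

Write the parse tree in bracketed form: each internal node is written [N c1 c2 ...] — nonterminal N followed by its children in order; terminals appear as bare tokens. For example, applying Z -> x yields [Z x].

X
Y - X
Z - X
( X ) - X
( Y ) - X
( Z ) - X
( x ) - X
( x ) - Y - X
( x ) - Z ** Y - X
( x ) - x ** Y - X
( x ) - x ** Z - X
( x ) - x ** x - X
( x ) - x ** x - Y
( x ) - x ** x - Z
( x ) - x ** x - x

[X [Y [Z ( [X [Y [Z x]]] )]] - [X [Y [Z x] ** [Y [Z x]]] - [X [Y [Z x]]]]]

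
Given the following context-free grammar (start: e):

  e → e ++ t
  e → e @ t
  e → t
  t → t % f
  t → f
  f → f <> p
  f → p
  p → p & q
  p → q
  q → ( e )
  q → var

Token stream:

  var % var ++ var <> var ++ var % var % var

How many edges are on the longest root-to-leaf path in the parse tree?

8

[e [e [e [t [t [f [p [q var]]]] % [f [p [q var]]]]] ++ [t [f [f [p [q var]]] <> [p [q var]]]]] ++ [t [t [t [f [p [q var]]]] % [f [p [q var]]]] % [f [p [q var]]]]]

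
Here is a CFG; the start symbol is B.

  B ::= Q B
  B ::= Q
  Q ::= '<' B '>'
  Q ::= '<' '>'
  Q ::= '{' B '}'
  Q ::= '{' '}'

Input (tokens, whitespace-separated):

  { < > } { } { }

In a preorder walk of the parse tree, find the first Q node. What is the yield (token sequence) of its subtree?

{ < > }

[B [Q { [B [Q < >]] }] [B [Q { }] [B [Q { }]]]]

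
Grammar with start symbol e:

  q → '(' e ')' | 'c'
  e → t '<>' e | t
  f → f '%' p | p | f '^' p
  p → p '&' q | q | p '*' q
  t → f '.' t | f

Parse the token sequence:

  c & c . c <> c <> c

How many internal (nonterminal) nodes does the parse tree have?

[e [t [f [p [p [q c]] & [q c]]] . [t [f [p [q c]]]]] <> [e [t [f [p [q c]]]] <> [e [t [f [p [q c]]]]]]]

21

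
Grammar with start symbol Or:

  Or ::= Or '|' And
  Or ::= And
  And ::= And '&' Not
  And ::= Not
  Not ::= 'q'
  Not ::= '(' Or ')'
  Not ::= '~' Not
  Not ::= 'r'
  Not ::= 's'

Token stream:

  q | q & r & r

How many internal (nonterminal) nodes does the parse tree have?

[Or [Or [And [Not q]]] | [And [And [And [Not q]] & [Not r]] & [Not r]]]

10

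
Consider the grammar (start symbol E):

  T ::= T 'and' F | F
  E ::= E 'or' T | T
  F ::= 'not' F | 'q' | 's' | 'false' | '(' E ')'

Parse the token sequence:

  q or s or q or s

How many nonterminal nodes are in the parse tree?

12

[E [E [E [E [T [F q]]] or [T [F s]]] or [T [F q]]] or [T [F s]]]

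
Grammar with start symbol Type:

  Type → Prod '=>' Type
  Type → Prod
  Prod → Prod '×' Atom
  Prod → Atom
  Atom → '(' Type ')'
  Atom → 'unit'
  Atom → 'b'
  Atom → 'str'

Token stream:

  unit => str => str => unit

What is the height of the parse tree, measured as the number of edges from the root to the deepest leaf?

6

[Type [Prod [Atom unit]] => [Type [Prod [Atom str]] => [Type [Prod [Atom str]] => [Type [Prod [Atom unit]]]]]]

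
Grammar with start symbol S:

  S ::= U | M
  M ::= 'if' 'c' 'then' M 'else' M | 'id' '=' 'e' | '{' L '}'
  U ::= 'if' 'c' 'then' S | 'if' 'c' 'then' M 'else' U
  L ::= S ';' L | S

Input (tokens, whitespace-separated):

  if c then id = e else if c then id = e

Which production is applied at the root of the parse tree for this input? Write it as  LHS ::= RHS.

S ::= U

[S [U if c then [M id = e] else [U if c then [S [M id = e]]]]]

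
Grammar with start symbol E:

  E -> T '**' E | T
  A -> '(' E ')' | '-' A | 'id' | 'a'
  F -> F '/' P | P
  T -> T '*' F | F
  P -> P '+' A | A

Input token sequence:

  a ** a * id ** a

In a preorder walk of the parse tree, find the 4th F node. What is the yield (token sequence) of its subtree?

a

[E [T [F [P [A a]]]] ** [E [T [T [F [P [A a]]]] * [F [P [A id]]]] ** [E [T [F [P [A a]]]]]]]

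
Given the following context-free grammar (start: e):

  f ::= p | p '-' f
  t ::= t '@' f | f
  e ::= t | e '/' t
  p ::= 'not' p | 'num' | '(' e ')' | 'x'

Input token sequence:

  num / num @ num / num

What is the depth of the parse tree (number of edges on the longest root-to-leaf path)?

[e [e [e [t [f [p num]]]] / [t [t [f [p num]]] @ [f [p num]]]] / [t [f [p num]]]]

6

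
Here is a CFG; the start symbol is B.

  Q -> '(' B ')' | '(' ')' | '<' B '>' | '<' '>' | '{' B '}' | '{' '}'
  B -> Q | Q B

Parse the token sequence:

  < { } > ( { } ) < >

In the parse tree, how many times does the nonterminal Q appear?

[B [Q < [B [Q { }]] >] [B [Q ( [B [Q { }]] )] [B [Q < >]]]]

5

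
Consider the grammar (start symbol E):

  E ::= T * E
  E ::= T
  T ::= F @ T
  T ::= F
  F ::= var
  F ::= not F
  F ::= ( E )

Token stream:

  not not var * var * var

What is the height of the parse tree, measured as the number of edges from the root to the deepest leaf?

[E [T [F not [F not [F var]]]] * [E [T [F var]] * [E [T [F var]]]]]

5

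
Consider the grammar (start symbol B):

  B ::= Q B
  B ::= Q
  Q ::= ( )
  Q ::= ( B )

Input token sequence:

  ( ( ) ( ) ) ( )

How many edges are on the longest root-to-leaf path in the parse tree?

5

[B [Q ( [B [Q ( )] [B [Q ( )]]] )] [B [Q ( )]]]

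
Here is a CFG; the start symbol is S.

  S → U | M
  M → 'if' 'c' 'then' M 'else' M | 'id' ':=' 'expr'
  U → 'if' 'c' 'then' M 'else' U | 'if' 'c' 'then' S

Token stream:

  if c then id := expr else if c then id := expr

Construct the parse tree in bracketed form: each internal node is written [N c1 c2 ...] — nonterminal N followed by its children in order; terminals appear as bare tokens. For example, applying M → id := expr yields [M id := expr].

[S [U if c then [M id := expr] else [U if c then [S [M id := expr]]]]]

S
U
if c then M else U
if c then id := expr else U
if c then id := expr else if c then S
if c then id := expr else if c then M
if c then id := expr else if c then id := expr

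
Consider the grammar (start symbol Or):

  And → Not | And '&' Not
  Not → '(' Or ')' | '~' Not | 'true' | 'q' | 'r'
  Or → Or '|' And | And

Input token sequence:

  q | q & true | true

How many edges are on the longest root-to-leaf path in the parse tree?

5

[Or [Or [Or [And [Not q]]] | [And [And [Not q]] & [Not true]]] | [And [Not true]]]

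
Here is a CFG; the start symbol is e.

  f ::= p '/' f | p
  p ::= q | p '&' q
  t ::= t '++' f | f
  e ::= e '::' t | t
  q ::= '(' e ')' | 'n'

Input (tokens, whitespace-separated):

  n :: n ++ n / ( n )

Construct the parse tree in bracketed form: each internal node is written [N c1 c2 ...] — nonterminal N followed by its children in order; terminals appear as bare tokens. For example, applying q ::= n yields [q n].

e
e :: t
t :: t
f :: t
p :: t
q :: t
n :: t
n :: t ++ f
n :: f ++ f
n :: p ++ f
n :: q ++ f
n :: n ++ f
n :: n ++ p / f
n :: n ++ q / f
n :: n ++ n / f
n :: n ++ n / p
n :: n ++ n / q
n :: n ++ n / ( e )
n :: n ++ n / ( t )
n :: n ++ n / ( f )
n :: n ++ n / ( p )
n :: n ++ n / ( q )
n :: n ++ n / ( n )

[e [e [t [f [p [q n]]]]] :: [t [t [f [p [q n]]]] ++ [f [p [q n]] / [f [p [q ( [e [t [f [p [q n]]]]] )]]]]]]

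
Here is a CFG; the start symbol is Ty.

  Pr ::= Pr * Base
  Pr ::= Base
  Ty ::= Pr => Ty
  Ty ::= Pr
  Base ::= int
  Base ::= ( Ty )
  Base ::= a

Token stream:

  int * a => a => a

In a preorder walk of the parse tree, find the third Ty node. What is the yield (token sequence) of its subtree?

a

[Ty [Pr [Pr [Base int]] * [Base a]] => [Ty [Pr [Base a]] => [Ty [Pr [Base a]]]]]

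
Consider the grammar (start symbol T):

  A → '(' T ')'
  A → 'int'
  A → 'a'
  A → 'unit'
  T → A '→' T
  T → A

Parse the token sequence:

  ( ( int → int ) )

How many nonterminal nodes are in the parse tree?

[T [A ( [T [A ( [T [A int] → [T [A int]]] )]] )]]

8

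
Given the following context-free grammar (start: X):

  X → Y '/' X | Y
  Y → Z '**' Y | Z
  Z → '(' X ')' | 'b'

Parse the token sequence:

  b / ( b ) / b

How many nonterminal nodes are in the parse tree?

[X [Y [Z b]] / [X [Y [Z ( [X [Y [Z b]]] )]] / [X [Y [Z b]]]]]

12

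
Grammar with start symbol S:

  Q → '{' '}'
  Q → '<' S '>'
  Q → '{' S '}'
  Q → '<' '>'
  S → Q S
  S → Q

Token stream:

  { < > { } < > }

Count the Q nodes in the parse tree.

[S [Q { [S [Q < >] [S [Q { }] [S [Q < >]]]] }]]

4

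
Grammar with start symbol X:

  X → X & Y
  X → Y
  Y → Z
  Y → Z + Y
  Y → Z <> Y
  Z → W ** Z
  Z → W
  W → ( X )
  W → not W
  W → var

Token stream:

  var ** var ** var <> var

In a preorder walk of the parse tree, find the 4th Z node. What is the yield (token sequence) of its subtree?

[X [Y [Z [W var] ** [Z [W var] ** [Z [W var]]]] <> [Y [Z [W var]]]]]

var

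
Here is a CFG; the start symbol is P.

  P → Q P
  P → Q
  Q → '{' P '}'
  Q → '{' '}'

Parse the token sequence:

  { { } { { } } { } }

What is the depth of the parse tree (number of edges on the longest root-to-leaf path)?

7

[P [Q { [P [Q { }] [P [Q { [P [Q { }]] }] [P [Q { }]]]] }]]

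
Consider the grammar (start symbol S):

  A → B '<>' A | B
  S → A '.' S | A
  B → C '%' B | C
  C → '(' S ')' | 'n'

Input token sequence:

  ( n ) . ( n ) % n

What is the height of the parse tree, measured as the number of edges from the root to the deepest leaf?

[S [A [B [C ( [S [A [B [C n]]]] )]]] . [S [A [B [C ( [S [A [B [C n]]]] )] % [B [C n]]]]]]

9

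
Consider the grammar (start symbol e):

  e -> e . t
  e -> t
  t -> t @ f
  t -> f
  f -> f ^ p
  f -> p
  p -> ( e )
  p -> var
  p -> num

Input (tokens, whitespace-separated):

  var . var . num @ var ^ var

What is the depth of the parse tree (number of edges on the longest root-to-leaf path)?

6

[e [e [e [t [f [p var]]]] . [t [f [p var]]]] . [t [t [f [p num]]] @ [f [f [p var]] ^ [p var]]]]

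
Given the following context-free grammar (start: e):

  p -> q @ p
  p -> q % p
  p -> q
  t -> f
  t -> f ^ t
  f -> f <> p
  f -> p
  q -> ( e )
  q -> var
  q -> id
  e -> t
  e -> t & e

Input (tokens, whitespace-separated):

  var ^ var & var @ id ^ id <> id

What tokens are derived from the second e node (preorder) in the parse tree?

[e [t [f [p [q var]]] ^ [t [f [p [q var]]]]] & [e [t [f [p [q var] @ [p [q id]]]] ^ [t [f [f [p [q id]]] <> [p [q id]]]]]]]

var @ id ^ id <> id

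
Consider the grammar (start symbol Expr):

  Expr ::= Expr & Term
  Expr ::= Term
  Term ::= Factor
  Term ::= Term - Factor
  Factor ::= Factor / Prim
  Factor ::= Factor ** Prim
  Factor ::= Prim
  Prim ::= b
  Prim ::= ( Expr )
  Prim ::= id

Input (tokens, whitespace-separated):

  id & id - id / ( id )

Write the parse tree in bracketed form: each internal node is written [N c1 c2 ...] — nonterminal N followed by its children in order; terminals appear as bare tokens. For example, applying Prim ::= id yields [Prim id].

Expr
Expr & Term
Term & Term
Factor & Term
Prim & Term
id & Term
id & Term - Factor
id & Factor - Factor
id & Prim - Factor
id & id - Factor
id & id - Factor / Prim
id & id - Prim / Prim
id & id - id / Prim
id & id - id / ( Expr )
id & id - id / ( Term )
id & id - id / ( Factor )
id & id - id / ( Prim )
id & id - id / ( id )

[Expr [Expr [Term [Factor [Prim id]]]] & [Term [Term [Factor [Prim id]]] - [Factor [Factor [Prim id]] / [Prim ( [Expr [Term [Factor [Prim id]]]] )]]]]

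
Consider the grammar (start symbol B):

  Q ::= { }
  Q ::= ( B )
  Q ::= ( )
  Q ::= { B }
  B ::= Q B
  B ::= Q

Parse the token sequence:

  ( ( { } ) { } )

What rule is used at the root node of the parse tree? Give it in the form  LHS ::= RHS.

[B [Q ( [B [Q ( [B [Q { }]] )] [B [Q { }]]] )]]

B ::= Q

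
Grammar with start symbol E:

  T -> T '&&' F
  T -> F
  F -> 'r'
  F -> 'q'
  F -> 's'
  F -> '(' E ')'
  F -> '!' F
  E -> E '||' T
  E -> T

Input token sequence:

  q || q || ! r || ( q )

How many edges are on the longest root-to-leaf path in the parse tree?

6

[E [E [E [E [T [F q]]] || [T [F q]]] || [T [F ! [F r]]]] || [T [F ( [E [T [F q]]] )]]]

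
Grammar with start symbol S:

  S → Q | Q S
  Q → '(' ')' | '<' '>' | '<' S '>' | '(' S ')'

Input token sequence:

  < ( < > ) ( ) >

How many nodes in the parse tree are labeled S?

[S [Q < [S [Q ( [S [Q < >]] )] [S [Q ( )]]] >]]

4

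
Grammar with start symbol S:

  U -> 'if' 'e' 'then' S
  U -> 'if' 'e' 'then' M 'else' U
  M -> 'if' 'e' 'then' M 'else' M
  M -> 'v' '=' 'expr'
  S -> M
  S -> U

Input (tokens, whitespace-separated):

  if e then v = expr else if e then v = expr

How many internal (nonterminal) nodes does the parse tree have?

[S [U if e then [M v = expr] else [U if e then [S [M v = expr]]]]]

6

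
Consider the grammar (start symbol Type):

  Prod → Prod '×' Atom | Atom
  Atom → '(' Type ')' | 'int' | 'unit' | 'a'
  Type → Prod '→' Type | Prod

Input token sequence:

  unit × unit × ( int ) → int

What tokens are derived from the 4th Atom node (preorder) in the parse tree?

int

[Type [Prod [Prod [Prod [Atom unit]] × [Atom unit]] × [Atom ( [Type [Prod [Atom int]]] )]] → [Type [Prod [Atom int]]]]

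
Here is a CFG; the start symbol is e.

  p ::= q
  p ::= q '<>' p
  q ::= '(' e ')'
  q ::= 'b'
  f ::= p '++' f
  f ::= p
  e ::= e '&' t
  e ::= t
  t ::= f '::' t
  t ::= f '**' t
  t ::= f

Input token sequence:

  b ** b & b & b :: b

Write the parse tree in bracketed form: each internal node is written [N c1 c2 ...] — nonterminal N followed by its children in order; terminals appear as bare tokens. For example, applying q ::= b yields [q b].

[e [e [e [t [f [p [q b]]] ** [t [f [p [q b]]]]]] & [t [f [p [q b]]]]] & [t [f [p [q b]]] :: [t [f [p [q b]]]]]]

e
e & t
e & t & t
t & t & t
f ** t & t & t
p ** t & t & t
q ** t & t & t
b ** t & t & t
b ** f & t & t
b ** p & t & t
b ** q & t & t
b ** b & t & t
b ** b & f & t
b ** b & p & t
b ** b & q & t
b ** b & b & t
b ** b & b & f :: t
b ** b & b & p :: t
b ** b & b & q :: t
b ** b & b & b :: t
b ** b & b & b :: f
b ** b & b & b :: p
b ** b & b & b :: q
b ** b & b & b :: b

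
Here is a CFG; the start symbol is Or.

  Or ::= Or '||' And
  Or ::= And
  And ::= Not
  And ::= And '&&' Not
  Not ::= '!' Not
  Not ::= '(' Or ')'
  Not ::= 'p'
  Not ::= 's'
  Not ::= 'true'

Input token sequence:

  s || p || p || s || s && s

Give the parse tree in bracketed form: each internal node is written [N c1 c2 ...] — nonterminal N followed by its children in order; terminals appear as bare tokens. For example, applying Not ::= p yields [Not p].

Or
Or || And
Or || And || And
Or || And || And || And
Or || And || And || And || And
And || And || And || And || And
Not || And || And || And || And
s || And || And || And || And
s || Not || And || And || And
s || p || And || And || And
s || p || Not || And || And
s || p || p || And || And
s || p || p || Not || And
s || p || p || s || And
s || p || p || s || And && Not
s || p || p || s || Not && Not
s || p || p || s || s && Not
s || p || p || s || s && s

[Or [Or [Or [Or [Or [And [Not s]]] || [And [Not p]]] || [And [Not p]]] || [And [Not s]]] || [And [And [Not s]] && [Not s]]]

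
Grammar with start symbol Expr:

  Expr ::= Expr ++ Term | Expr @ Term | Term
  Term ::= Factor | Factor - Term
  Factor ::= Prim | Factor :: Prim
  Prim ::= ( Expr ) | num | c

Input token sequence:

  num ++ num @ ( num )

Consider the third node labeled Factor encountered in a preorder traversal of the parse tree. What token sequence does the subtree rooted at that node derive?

( num )

[Expr [Expr [Expr [Term [Factor [Prim num]]]] ++ [Term [Factor [Prim num]]]] @ [Term [Factor [Prim ( [Expr [Term [Factor [Prim num]]]] )]]]]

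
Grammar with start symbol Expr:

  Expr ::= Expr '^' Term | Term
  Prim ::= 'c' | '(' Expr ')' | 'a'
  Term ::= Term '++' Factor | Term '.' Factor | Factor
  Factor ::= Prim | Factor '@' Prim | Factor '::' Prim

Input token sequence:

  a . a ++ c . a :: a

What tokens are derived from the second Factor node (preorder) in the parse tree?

a

[Expr [Term [Term [Term [Term [Factor [Prim a]]] . [Factor [Prim a]]] ++ [Factor [Prim c]]] . [Factor [Factor [Prim a]] :: [Prim a]]]]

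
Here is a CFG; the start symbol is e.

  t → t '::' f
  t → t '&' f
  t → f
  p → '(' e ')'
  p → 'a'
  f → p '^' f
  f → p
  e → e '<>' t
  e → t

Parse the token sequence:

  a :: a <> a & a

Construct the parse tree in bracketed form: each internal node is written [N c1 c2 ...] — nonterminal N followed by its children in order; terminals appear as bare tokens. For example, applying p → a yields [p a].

e
e <> t
t <> t
t :: f <> t
f :: f <> t
p :: f <> t
a :: f <> t
a :: p <> t
a :: a <> t
a :: a <> t & f
a :: a <> f & f
a :: a <> p & f
a :: a <> a & f
a :: a <> a & p
a :: a <> a & a

[e [e [t [t [f [p a]]] :: [f [p a]]]] <> [t [t [f [p a]]] & [f [p a]]]]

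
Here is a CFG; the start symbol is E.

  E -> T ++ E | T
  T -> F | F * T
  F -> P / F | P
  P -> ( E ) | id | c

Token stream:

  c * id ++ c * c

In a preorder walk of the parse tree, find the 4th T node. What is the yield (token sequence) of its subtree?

c

[E [T [F [P c]] * [T [F [P id]]]] ++ [E [T [F [P c]] * [T [F [P c]]]]]]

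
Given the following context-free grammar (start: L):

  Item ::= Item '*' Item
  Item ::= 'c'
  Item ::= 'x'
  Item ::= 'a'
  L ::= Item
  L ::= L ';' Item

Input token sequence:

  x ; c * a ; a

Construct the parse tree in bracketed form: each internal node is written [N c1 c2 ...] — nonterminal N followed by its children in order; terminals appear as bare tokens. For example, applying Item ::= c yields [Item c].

L
L ; Item
L ; Item ; Item
Item ; Item ; Item
x ; Item ; Item
x ; Item * Item ; Item
x ; c * Item ; Item
x ; c * a ; Item
x ; c * a ; a

[L [L [L [Item x]] ; [Item [Item c] * [Item a]]] ; [Item a]]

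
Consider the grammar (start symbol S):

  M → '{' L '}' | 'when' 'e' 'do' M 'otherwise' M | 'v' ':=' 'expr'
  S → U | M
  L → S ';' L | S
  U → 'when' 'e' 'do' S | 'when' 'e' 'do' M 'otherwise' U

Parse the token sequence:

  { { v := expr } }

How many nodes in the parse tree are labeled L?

2

[S [M { [L [S [M { [L [S [M v := expr]]] }]]] }]]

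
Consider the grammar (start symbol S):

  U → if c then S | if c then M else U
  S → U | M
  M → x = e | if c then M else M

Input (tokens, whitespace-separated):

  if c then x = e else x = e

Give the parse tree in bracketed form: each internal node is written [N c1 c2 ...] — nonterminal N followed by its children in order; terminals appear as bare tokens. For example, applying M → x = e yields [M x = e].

[S [M if c then [M x = e] else [M x = e]]]

S
M
if c then M else M
if c then x = e else M
if c then x = e else x = e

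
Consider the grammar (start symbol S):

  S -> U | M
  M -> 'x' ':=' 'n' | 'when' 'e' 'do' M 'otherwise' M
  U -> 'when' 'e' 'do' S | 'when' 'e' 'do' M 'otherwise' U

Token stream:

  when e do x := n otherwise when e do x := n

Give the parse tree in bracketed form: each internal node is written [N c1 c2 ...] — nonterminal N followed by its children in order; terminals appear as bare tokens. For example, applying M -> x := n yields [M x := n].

[S [U when e do [M x := n] otherwise [U when e do [S [M x := n]]]]]

S
U
when e do M otherwise U
when e do x := n otherwise U
when e do x := n otherwise when e do S
when e do x := n otherwise when e do M
when e do x := n otherwise when e do x := n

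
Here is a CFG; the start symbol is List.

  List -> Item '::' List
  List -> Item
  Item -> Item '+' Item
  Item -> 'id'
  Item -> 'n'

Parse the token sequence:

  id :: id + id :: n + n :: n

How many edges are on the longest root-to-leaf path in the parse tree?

5

[List [Item id] :: [List [Item [Item id] + [Item id]] :: [List [Item [Item n] + [Item n]] :: [List [Item n]]]]]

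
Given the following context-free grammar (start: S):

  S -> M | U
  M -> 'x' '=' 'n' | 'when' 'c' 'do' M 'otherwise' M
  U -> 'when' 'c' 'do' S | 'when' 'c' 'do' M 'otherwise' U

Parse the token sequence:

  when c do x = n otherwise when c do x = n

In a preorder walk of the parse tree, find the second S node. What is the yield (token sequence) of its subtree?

x = n

[S [U when c do [M x = n] otherwise [U when c do [S [M x = n]]]]]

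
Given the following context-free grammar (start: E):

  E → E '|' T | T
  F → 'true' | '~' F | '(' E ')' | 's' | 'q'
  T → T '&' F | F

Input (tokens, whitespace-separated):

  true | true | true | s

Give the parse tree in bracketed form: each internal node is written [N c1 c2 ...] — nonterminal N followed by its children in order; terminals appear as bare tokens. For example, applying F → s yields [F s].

[E [E [E [E [T [F true]]] | [T [F true]]] | [T [F true]]] | [T [F s]]]

E
E | T
E | T | T
E | T | T | T
T | T | T | T
F | T | T | T
true | T | T | T
true | F | T | T
true | true | T | T
true | true | F | T
true | true | true | T
true | true | true | F
true | true | true | s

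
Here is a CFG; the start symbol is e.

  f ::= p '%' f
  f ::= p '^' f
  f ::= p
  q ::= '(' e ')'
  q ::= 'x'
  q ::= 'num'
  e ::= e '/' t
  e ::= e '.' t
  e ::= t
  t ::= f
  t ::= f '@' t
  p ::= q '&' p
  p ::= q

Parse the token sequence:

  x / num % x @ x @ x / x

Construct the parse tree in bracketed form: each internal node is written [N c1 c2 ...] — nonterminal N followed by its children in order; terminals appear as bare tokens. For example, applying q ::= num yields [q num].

[e [e [e [t [f [p [q x]]]]] / [t [f [p [q num]] % [f [p [q x]]]] @ [t [f [p [q x]]] @ [t [f [p [q x]]]]]]] / [t [f [p [q x]]]]]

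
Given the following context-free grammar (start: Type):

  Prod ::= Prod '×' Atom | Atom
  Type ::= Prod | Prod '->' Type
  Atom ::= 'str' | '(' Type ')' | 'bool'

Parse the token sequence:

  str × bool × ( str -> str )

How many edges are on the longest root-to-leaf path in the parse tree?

7

[Type [Prod [Prod [Prod [Atom str]] × [Atom bool]] × [Atom ( [Type [Prod [Atom str]] -> [Type [Prod [Atom str]]]] )]]]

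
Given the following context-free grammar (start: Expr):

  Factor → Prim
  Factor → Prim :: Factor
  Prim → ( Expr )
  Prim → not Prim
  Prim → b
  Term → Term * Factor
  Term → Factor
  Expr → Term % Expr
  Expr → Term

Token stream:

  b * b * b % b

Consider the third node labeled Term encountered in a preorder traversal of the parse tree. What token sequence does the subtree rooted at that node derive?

b

[Expr [Term [Term [Term [Factor [Prim b]]] * [Factor [Prim b]]] * [Factor [Prim b]]] % [Expr [Term [Factor [Prim b]]]]]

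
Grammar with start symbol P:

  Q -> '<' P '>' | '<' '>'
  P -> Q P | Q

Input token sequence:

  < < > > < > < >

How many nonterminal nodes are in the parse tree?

[P [Q < [P [Q < >]] >] [P [Q < >] [P [Q < >]]]]

8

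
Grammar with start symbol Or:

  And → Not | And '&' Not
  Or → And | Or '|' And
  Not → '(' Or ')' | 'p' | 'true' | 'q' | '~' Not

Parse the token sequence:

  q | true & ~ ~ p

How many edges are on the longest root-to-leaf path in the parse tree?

[Or [Or [And [Not q]]] | [And [And [Not true]] & [Not ~ [Not ~ [Not p]]]]]

5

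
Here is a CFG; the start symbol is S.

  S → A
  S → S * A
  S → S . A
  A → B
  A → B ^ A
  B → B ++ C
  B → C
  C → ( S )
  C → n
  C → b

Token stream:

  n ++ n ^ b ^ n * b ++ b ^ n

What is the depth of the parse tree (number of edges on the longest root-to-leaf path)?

7

[S [S [A [B [B [C n]] ++ [C n]] ^ [A [B [C b]] ^ [A [B [C n]]]]]] * [A [B [B [C b]] ++ [C b]] ^ [A [B [C n]]]]]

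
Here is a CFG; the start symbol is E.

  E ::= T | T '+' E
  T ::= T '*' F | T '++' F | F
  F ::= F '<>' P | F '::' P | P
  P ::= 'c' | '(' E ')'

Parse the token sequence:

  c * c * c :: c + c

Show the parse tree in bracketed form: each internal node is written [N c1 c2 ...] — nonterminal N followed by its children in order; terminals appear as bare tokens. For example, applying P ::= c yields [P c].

E
T + E
T * F + E
T * F * F + E
F * F * F + E
P * F * F + E
c * F * F + E
c * P * F + E
c * c * F + E
c * c * F :: P + E
c * c * P :: P + E
c * c * c :: P + E
c * c * c :: c + E
c * c * c :: c + T
c * c * c :: c + F
c * c * c :: c + P
c * c * c :: c + c

[E [T [T [T [F [P c]]] * [F [P c]]] * [F [F [P c]] :: [P c]]] + [E [T [F [P c]]]]]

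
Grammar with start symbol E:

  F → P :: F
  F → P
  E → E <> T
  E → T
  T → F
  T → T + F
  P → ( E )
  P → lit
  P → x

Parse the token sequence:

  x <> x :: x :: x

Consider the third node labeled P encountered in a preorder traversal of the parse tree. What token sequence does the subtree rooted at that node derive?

x

[E [E [T [F [P x]]]] <> [T [F [P x] :: [F [P x] :: [F [P x]]]]]]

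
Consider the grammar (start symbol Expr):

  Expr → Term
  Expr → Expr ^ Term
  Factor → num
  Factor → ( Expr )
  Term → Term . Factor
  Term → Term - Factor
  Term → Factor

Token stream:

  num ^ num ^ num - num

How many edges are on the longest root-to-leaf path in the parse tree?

[Expr [Expr [Expr [Term [Factor num]]] ^ [Term [Factor num]]] ^ [Term [Term [Factor num]] - [Factor num]]]

5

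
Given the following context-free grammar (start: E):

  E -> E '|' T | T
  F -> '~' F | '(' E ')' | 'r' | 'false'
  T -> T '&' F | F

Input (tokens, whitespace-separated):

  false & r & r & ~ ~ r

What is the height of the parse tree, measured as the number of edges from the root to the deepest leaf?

[E [T [T [T [T [F false]] & [F r]] & [F r]] & [F ~ [F ~ [F r]]]]]

6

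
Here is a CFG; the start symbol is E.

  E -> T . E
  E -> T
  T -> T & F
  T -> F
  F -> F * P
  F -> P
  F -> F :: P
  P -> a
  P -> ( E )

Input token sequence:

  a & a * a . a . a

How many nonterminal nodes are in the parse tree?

[E [T [T [F [P a]]] & [F [F [P a]] * [P a]]] . [E [T [F [P a]]] . [E [T [F [P a]]]]]]

17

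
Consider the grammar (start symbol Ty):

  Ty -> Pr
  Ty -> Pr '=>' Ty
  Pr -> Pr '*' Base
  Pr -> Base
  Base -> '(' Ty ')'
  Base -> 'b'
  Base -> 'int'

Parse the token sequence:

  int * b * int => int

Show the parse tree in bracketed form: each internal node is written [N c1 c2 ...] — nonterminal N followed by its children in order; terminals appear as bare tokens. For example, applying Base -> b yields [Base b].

Ty
Pr => Ty
Pr * Base => Ty
Pr * Base * Base => Ty
Base * Base * Base => Ty
int * Base * Base => Ty
int * b * Base => Ty
int * b * int => Ty
int * b * int => Pr
int * b * int => Base
int * b * int => int

[Ty [Pr [Pr [Pr [Base int]] * [Base b]] * [Base int]] => [Ty [Pr [Base int]]]]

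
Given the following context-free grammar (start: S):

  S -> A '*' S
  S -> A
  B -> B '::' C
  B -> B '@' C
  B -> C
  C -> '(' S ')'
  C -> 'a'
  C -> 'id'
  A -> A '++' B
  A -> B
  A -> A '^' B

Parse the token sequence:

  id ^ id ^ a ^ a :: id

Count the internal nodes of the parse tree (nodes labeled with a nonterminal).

[S [A [A [A [A [B [C id]]] ^ [B [C id]]] ^ [B [C a]]] ^ [B [B [C a]] :: [C id]]]]

15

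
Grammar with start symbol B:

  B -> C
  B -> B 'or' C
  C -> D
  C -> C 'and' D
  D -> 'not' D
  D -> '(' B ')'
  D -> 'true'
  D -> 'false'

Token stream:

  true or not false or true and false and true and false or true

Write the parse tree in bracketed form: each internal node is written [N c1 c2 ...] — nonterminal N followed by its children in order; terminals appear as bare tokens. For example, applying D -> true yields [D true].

B
B or C
B or C or C
B or C or C or C
C or C or C or C
D or C or C or C
true or C or C or C
true or D or C or C
true or not D or C or C
true or not false or C or C
true or not false or C and D or C
true or not false or C and D and D or C
true or not false or C and D and D and D or C
true or not false or D and D and D and D or C
true or not false or true and D and D and D or C
true or not false or true and false and D and D or C
true or not false or true and false and true and D or C
true or not false or true and false and true and false or C
true or not false or true and false and true and false or D
true or not false or true and false and true and false or true

[B [B [B [B [C [D true]]] or [C [D not [D false]]]] or [C [C [C [C [D true]] and [D false]] and [D true]] and [D false]]] or [C [D true]]]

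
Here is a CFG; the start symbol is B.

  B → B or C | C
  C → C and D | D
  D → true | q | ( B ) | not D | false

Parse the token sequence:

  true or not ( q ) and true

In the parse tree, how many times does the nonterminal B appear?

[B [B [C [D true]]] or [C [C [D not [D ( [B [C [D q]]] )]]] and [D true]]]

3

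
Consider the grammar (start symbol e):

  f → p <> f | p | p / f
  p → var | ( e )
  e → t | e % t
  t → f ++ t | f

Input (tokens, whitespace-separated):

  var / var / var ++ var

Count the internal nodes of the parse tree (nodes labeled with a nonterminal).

[e [t [f [p var] / [f [p var] / [f [p var]]]] ++ [t [f [p var]]]]]

11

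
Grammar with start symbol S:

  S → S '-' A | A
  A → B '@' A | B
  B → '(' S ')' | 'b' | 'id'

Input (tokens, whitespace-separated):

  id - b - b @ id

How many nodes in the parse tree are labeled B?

4

[S [S [S [A [B id]]] - [A [B b]]] - [A [B b] @ [A [B id]]]]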